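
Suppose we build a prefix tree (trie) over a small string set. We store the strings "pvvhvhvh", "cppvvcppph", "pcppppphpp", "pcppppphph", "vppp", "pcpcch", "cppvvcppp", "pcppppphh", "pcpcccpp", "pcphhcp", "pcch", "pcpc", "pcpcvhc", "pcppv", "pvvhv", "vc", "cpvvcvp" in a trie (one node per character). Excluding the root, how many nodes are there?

55

Count nodes per top-level branch (shared prefixes stored once):
  'c'-branch (cppvvcppp, cppvvcppph, cpvvcvp): 15 nodes
  'p'-branch (pcch, pcpc, pcpcccpp, pcpcch, pcpcvhc, pcphhcp, pcppppphh, pcppppphph, pcppppphpp, pcppv, pvvhv, pvvhvhvh): 35 nodes
  'v'-branch (vc, vppp): 5 nodes
Sum: 55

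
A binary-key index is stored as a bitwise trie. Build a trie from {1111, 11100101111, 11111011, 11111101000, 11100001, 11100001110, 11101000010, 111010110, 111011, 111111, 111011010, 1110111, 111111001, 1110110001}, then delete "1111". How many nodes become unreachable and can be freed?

After clearing the end-marker at "1111", prune upward until reaching a node still needed by another word.
Every node on "1111" is still needed (e.g. by "11111011"), so nothing is freed.
Nodes removed: 0

0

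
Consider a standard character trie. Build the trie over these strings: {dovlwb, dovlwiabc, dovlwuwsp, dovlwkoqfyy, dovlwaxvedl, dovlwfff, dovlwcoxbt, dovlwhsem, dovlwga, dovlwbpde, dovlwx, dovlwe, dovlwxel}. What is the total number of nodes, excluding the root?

47

Trace insertions, counting only characters that open a new branch:
  "dovlwb" → 6 new (d, o, v, l, w, b)
  "dovlwiabc" → prefix "dovlw" already present; 4 new (i, a, b, c)
  "dovlwuwsp" → prefix "dovlw" already present; 4 new (u, w, s, p)
  "dovlwkoqfyy" → prefix "dovlw" already present; 6 new (k, o, q, f, y, y)
  "dovlwaxvedl" → prefix "dovlw" already present; 6 new (a, x, v, e, d, l)
  "dovlwfff" → prefix "dovlw" already present; 3 new (f, f, f)
  "dovlwcoxbt" → prefix "dovlw" already present; 5 new (c, o, x, b, t)
  "dovlwhsem" → prefix "dovlw" already present; 4 new (h, s, e, m)
  "dovlwga" → prefix "dovlw" already present; 2 new (g, a)
  "dovlwbpde" → prefix "dovlwb" already present; 3 new (p, d, e)
  "dovlwx" → prefix "dovlw" already present; 1 new (x)
  "dovlwe" → prefix "dovlw" already present; 1 new (e)
  "dovlwxel" → prefix "dovlwx" already present; 2 new (e, l)
Total nodes = 6 + 4 + 4 + 6 + 6 + 3 + 5 + 4 + 2 + 3 + 1 + 1 + 2 = 47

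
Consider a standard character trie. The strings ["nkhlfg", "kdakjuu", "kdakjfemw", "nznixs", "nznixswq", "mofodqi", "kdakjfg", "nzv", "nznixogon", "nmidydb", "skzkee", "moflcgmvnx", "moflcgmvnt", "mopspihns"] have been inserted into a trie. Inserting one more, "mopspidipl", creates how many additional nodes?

"mopspi" is already a path in the trie; the remaining "dipl" must be added.
Each of the 4 remaining characters creates one node.

4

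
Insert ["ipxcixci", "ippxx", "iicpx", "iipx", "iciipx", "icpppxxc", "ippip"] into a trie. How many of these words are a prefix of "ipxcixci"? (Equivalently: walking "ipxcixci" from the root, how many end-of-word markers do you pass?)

1

Walk "ipxcixci" from the root; an end-of-word marker is hit whenever a stored word is a prefix of "ipxcixci".
Prefixes of the query that are stored words: "ipxcixci"
Count: 1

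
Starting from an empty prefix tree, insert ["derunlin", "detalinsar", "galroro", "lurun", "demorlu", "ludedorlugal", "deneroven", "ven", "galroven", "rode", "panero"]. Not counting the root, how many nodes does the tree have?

Trace insertions, counting only characters that open a new branch:
  "derunlin" → 8 new (d, e, r, u, n, l, i, n)
  "detalinsar" → prefix "de" already present; 8 new (t, a, l, i, n, s, a, r)
  "galroro" → 7 new (g, a, l, r, o, r, o)
  "lurun" → 5 new (l, u, r, u, n)
  "demorlu" → prefix "de" already present; 5 new (m, o, r, l, u)
  "ludedorlugal" → prefix "lu" already present; 10 new (d, e, d, o, r, l, u, g, a, l)
  "deneroven" → prefix "de" already present; 7 new (n, e, r, o, v, e, n)
  "ven" → 3 new (v, e, n)
  "galroven" → prefix "galro" already present; 3 new (v, e, n)
  "rode" → 4 new (r, o, d, e)
  "panero" → 6 new (p, a, n, e, r, o)
Total nodes = 8 + 8 + 7 + 5 + 5 + 10 + 7 + 3 + 3 + 4 + 6 = 66

66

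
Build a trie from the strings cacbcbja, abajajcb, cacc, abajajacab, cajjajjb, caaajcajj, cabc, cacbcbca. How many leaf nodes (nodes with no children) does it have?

A leaf is a node with no children — equivalently, the end of a word that is not a proper prefix of any other stored word.
Those words: "abajajacab", "abajajcb", "caaajcajj", "cabc", "cacbcbca", "cacbcbja", "cacc", "cajjajjb"
Leaf count: 8

8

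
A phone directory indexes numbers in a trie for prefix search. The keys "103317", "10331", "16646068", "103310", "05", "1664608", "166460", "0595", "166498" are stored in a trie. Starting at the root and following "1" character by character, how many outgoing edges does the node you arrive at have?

2

Follow the path "1" to its node, then look at its outgoing edges.
Distinct next characters after "1": 0, 6.
That node has 2 child edges.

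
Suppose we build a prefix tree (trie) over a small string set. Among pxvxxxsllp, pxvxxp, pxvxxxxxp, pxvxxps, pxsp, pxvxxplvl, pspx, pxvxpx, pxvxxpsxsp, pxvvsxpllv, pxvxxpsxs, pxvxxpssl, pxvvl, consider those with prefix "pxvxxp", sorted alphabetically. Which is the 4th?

pxvxxpssl

DFS of the "pxvxxp" subtree visits, in order: "pxvxxp", "pxvxxplvl", "pxvxxps", "pxvxxpssl", "pxvxxpsxs", "pxvxxpsxsp"
Position 4: pxvxxpssl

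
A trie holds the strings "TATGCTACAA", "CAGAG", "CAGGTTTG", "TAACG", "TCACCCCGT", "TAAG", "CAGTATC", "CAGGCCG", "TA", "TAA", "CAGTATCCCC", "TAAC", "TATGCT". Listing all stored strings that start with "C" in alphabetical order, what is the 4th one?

CAGTATC

Filter for "C…" and sort: "CAGAG", "CAGGCCG", "CAGGTTTG", "CAGTATC", "CAGTATCCCC"
Position 4: CAGTATC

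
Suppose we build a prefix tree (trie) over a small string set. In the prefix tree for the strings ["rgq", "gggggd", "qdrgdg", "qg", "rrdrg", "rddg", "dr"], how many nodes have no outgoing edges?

7

Leaves are exactly the stored words that no other stored word extends.
Those words: "dr", "gggggd", "qdrgdg", "qg", "rddg", "rgq", "rrdrg"
Leaf count: 7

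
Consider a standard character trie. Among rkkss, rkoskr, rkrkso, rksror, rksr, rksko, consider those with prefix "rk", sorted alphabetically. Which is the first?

rkkss

DFS of the "rk" subtree visits, in order: "rkkss", "rkoskr", "rkrkso", "rksko", "rksr", "rksror"
Position 1: rkkss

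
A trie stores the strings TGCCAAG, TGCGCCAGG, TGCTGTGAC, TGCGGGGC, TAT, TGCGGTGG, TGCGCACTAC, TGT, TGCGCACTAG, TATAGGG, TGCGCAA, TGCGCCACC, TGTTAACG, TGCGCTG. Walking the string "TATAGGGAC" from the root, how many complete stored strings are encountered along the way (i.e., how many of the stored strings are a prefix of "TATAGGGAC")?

2

Walk "TATAGGGAC" from the root; an end-of-word marker is hit whenever a stored word is a prefix of "TATAGGGAC".
Prefixes of the query that are stored words: "TAT", "TATAGGG"
Count: 2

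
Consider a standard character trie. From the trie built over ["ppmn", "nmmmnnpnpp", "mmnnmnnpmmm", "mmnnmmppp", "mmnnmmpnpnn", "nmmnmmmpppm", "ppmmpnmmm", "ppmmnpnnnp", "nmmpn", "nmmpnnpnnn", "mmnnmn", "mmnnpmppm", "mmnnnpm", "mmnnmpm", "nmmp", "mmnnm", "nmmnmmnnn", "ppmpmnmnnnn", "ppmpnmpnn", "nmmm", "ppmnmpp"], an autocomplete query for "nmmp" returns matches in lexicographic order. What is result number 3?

DFS of the "nmmp" subtree visits, in order: "nmmp", "nmmpn", "nmmpnnpnnn"
The 3rd is nmmpnnpnnn.

nmmpnnpnnn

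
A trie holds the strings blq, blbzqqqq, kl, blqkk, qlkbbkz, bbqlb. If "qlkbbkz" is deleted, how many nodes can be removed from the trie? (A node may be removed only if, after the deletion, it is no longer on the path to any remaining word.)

A node on "qlkbbkz"'s path can go only if nothing else ends at it or branches off below it.
No other word shares any prefix with "qlkbbkz", so all 7 of its nodes go.
Nodes removed: 7

7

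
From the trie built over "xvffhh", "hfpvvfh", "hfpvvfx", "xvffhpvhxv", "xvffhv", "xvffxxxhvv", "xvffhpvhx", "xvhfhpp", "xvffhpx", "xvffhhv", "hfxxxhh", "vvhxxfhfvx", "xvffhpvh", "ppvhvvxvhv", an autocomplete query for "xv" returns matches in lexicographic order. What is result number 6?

xvffhpx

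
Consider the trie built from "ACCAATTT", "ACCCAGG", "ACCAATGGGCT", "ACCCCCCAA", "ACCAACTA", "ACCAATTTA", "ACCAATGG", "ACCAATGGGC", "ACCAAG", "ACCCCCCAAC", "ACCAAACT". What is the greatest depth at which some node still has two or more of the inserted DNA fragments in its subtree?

Equivalently: take the maximum, over all pairs, of their longest common prefix length.
e.g. "ACCAATGGGC" and "ACCAATGGGCT" share the prefix "ACCAATGGGC" of length 10; no pair shares a longer one.
Longest shared-prefix length: 10

10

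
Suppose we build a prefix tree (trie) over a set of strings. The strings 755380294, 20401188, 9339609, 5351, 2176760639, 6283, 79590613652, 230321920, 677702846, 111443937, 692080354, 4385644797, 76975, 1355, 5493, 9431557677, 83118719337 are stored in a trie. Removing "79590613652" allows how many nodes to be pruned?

10

Walk "79590613652" from the leaf back toward the root, removing each node that no remaining word uses.
The suffix "9590613652" (10 nodes) is used only by "79590613652"; the node for "7" still has the child "5", so pruning stops there.
Nodes removed: 10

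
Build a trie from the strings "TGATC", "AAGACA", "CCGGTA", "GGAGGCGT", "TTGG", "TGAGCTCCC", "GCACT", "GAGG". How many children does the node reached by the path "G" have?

3

Follow the path "G" to its node, then look at its outgoing edges.
Characters that immediately follow "G" among the stored strings: {A, C, G}.
That node has 3 child edges.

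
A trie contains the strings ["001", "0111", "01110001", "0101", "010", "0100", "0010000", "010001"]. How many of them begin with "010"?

Filter for entries beginning with "010":
Matches: "010", "0100", "010001", "0101"
Count: 4

4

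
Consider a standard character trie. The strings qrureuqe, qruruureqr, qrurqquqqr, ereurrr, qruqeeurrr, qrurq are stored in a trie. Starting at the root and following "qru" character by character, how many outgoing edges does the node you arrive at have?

2

Follow the path "qru" to its node, then look at its outgoing edges.
Distinct next characters after "qru": q, r.
That node has 2 child edges.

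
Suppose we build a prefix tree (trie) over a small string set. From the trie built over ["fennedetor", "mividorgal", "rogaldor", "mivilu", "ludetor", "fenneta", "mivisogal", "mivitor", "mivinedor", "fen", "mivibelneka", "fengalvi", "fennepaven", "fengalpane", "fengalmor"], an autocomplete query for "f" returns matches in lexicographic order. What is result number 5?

Filter for "f…" and sort: "fen", "fengalmor", "fengalpane", "fengalvi", "fennedetor", "fennepaven", "fenneta"
Position 5: fennedetor

fennedetor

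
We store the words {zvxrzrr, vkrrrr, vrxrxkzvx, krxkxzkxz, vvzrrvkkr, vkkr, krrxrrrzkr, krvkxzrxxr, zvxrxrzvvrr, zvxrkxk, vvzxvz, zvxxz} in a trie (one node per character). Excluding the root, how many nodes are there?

71

For each word, the new-node count is its length minus the longest prefix already in the trie:
  "zvxrzrr" → 7 new (z, v, x, r, z, r, r)
  "vkrrrr" → 6 new (v, k, r, r, r, r)
  "vrxrxkzvx" → prefix "v" already present; 8 new (r, x, r, x, k, z, v, x)
  "krxkxzkxz" → 9 new (k, r, x, k, x, z, k, x, z)
  "vvzrrvkkr" → prefix "v" already present; 8 new (v, z, r, r, v, k, k, r)
  "vkkr" → prefix "vk" already present; 2 new (k, r)
  "krrxrrrzkr" → prefix "kr" already present; 8 new (r, x, r, r, r, z, k, r)
  "krvkxzrxxr" → prefix "kr" already present; 8 new (v, k, x, z, r, x, x, r)
  "zvxrxrzvvrr" → prefix "zvxr" already present; 7 new (x, r, z, v, v, r, r)
  "zvxrkxk" → prefix "zvxr" already present; 3 new (k, x, k)
  "vvzxvz" → prefix "vvz" already present; 3 new (x, v, z)
  "zvxxz" → prefix "zvx" already present; 2 new (x, z)
Total nodes = 7 + 6 + 8 + 9 + 8 + 2 + 8 + 8 + 7 + 3 + 3 + 2 = 71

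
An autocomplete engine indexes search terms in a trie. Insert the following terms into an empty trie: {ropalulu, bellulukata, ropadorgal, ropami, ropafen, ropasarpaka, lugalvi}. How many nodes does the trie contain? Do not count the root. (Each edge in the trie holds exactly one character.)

For each word, the new-node count is its length minus the longest prefix already in the trie:
  "ropalulu" → 8 new (r, o, p, a, l, u, l, u)
  "bellulukata" → 11 new (b, e, l, l, u, l, u, k, a, t, a)
  "ropadorgal" → prefix "ropa" already present; 6 new (d, o, r, g, a, l)
  "ropami" → prefix "ropa" already present; 2 new (m, i)
  "ropafen" → prefix "ropa" already present; 3 new (f, e, n)
  "ropasarpaka" → prefix "ropa" already present; 7 new (s, a, r, p, a, k, a)
  "lugalvi" → 7 new (l, u, g, a, l, v, i)
Total nodes = 8 + 11 + 6 + 2 + 3 + 7 + 7 = 44

44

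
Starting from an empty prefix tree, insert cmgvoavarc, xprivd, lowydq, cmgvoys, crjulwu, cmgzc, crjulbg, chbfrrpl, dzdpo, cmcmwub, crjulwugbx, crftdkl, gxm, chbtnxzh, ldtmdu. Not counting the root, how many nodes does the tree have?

Count nodes per top-level branch (shared prefixes stored once):
  'c'-branch (chbfrrpl, chbtnxzh, cmcmwub, cmgvoavarc, cmgvoys, cmgzc, crftdkl, crjulbg, crjulwu, crjulwugbx): 47 nodes
  'd'-branch (dzdpo): 5 nodes
  'g'-branch (gxm): 3 nodes
  'l'-branch (ldtmdu, lowydq): 11 nodes
  'x'-branch (xprivd): 6 nodes
Sum: 72

72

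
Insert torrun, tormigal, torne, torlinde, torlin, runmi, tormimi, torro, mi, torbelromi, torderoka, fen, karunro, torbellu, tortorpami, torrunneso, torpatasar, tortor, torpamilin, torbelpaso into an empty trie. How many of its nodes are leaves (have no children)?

Leaves are exactly the stored words that no other stored word extends.
Those words: "fen", "karunro", "mi", "runmi", "torbellu", "torbelpaso", "torbelromi", "torderoka", "torlinde", "tormigal", "tormimi", "torne", "torpamilin", "torpatasar", "torro", "torrunneso", "tortorpami"
Leaf count: 17

17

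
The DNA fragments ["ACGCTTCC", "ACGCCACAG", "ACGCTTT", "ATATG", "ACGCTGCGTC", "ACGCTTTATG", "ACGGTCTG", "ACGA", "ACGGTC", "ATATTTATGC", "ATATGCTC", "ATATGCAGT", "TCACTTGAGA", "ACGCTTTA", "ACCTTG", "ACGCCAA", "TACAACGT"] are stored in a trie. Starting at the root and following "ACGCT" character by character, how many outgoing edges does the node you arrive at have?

2

The children of the "ACGCT" node are the distinct next characters among strings starting with "ACGCT".
Characters that immediately follow "ACGCT" among the stored strings: {G, T}.
That node has 2 child edges.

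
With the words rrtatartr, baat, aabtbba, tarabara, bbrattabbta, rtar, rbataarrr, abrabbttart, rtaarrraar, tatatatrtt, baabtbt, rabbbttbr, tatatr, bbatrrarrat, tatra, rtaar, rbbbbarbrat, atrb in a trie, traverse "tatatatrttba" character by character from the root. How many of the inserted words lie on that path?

1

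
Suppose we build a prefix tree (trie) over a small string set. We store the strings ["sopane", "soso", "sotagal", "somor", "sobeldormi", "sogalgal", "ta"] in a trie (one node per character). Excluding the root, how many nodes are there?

32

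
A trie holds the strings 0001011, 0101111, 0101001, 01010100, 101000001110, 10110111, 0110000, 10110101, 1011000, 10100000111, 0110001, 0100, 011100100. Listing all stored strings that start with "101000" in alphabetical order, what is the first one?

10100000111

DFS of the "101000" subtree visits, in order: "10100000111", "101000001110"
Position 1: 10100000111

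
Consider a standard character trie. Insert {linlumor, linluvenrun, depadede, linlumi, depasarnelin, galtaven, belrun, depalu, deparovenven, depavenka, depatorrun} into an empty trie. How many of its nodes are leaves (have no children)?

Leaves are exactly the stored words that no other stored word extends.
Those words: "belrun", "depadede", "depalu", "deparovenven", "depasarnelin", "depatorrun", "depavenka", "galtaven", "linlumi", "linlumor", "linluvenrun"
Leaf count: 11

11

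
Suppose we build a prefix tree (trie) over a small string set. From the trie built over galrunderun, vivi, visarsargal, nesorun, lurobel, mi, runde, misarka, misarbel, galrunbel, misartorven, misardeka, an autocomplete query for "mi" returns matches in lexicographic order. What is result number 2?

Words with prefix "mi", in lexicographic order: "mi", "misarbel", "misardeka", "misarka", "misartorven"
Position 2: misarbel

misarbel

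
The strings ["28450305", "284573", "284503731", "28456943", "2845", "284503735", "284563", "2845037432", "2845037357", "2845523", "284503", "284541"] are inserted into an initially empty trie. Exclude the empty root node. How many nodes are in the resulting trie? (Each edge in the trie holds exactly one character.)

28

Trace insertions, counting only characters that open a new branch:
  "28450305" → 8 new (2, 8, 4, 5, 0, 3, 0, 5)
  "284573" → prefix "2845" already present; 2 new (7, 3)
  "284503731" → prefix "284503" already present; 3 new (7, 3, 1)
  "28456943" → prefix "2845" already present; 4 new (6, 9, 4, 3)
  "2845" → prefix "2845" already present; 0 new (none)
  "284503735" → prefix "28450373" already present; 1 new (5)
  "284563" → prefix "28456" already present; 1 new (3)
  "2845037432" → prefix "2845037" already present; 3 new (4, 3, 2)
  "2845037357" → prefix "284503735" already present; 1 new (7)
  "2845523" → prefix "2845" already present; 3 new (5, 2, 3)
  "284503" → prefix "284503" already present; 0 new (none)
  "284541" → prefix "2845" already present; 2 new (4, 1)
Total nodes = 8 + 2 + 3 + 4 + 0 + 1 + 1 + 3 + 1 + 3 + 0 + 2 = 28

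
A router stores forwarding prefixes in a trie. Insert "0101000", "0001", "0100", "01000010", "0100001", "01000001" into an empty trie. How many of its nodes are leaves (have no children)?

4

Leaves are exactly the stored words that no other stored word extends.
Those words: "0001", "01000001", "01000010", "0101000"
Leaf count: 4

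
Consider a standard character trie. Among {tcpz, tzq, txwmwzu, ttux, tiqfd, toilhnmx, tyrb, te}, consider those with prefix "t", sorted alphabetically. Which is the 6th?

txwmwzu

Words with prefix "t", in lexicographic order: "tcpz", "te", "tiqfd", "toilhnmx", "ttux", "txwmwzu", "tyrb", "tzq"
Position 6: txwmwzu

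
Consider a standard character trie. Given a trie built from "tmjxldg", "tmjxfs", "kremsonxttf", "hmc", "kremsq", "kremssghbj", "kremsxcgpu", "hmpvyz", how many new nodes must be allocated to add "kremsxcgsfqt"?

"kremsxcg" is already a path in the trie; the remaining "sfqt" must be added.
Each of the 4 remaining characters creates one node.

4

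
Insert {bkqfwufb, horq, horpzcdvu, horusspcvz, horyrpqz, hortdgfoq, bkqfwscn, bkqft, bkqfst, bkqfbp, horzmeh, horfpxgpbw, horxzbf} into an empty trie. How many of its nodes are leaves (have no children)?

13

Leaves are exactly the stored words that no other stored word extends.
Those words: "bkqfbp", "bkqfst", "bkqft", "bkqfwscn", "bkqfwufb", "horfpxgpbw", "horpzcdvu", "horq", "hortdgfoq", "horusspcvz", "horxzbf", "horyrpqz", "horzmeh"
Leaf count: 13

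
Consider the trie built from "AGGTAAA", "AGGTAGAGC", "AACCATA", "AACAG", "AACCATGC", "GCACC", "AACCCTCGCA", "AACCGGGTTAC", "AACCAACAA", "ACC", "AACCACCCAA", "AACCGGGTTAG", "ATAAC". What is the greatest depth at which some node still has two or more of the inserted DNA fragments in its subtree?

Equivalently: take the maximum, over all pairs, of their longest common prefix length.
e.g. "AACCGGGTTAC" and "AACCGGGTTAG" share the prefix "AACCGGGTTA" of length 10; no pair shares a longer one.
Longest shared-prefix length: 10

10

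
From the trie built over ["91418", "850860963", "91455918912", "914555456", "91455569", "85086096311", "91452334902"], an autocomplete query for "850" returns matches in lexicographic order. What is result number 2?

85086096311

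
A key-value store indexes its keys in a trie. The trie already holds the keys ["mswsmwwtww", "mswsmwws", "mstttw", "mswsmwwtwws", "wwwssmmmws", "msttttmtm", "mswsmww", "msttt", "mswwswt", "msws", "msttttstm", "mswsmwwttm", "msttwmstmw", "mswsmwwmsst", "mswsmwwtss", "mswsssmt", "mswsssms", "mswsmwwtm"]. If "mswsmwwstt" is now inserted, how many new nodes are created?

2

The longest prefix of "mswsmwwstt" already in the trie is "mswsmwws" (length 8).
New nodes needed: |"mswsmwwstt"| − 8 = 10 − 8 = 2.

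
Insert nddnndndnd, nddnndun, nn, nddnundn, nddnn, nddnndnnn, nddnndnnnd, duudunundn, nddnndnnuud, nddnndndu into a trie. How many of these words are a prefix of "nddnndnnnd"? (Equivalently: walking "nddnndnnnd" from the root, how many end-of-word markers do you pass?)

Check each prefix of "nddnndnnnd" against the stored set — each match is an end-marker on the path.
Prefixes of the query that are stored words: "nddnn", "nddnndnnn", "nddnndnnnd"
Count: 3

3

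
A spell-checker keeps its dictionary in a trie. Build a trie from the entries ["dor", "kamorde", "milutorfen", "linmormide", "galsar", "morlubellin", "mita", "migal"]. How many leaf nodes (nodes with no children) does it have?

8

Leaves are exactly the stored words that no other stored word extends.
Those words: "dor", "galsar", "kamorde", "linmormide", "migal", "milutorfen", "mita", "morlubellin"
Leaf count: 8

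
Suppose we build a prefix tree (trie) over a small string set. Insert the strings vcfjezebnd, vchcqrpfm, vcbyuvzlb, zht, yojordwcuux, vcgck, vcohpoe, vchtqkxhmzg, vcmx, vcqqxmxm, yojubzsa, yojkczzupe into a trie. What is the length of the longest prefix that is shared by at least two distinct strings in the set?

Equivalently: take the maximum, over all pairs, of their longest common prefix length.
"vchcqrpfm" and "vchtqkxhmzg" agree on "vch" (3 characters) before diverging; nothing deeper is shared.
Longest shared-prefix length: 3

3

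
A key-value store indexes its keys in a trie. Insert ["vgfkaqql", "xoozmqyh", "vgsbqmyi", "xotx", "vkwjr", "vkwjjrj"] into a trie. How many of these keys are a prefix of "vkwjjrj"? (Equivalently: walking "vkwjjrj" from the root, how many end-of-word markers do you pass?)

Traverse "vkwjjrj" character by character; count nodes along the way that are marked as word ends.
Prefixes of the query that are stored words: "vkwjjrj"
Count: 1

1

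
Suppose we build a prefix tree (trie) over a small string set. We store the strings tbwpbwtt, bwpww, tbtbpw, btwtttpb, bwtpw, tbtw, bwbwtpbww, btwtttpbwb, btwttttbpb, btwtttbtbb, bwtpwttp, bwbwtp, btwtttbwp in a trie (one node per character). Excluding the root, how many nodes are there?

50

For each word, the new-node count is its length minus the longest prefix already in the trie:
  "tbwpbwtt" → 8 new (t, b, w, p, b, w, t, t)
  "bwpww" → 5 new (b, w, p, w, w)
  "tbtbpw" → prefix "tb" already present; 4 new (t, b, p, w)
  "btwtttpb" → prefix "b" already present; 7 new (t, w, t, t, t, p, b)
  "bwtpw" → prefix "bw" already present; 3 new (t, p, w)
  "tbtw" → prefix "tbt" already present; 1 new (w)
  "bwbwtpbww" → prefix "bw" already present; 7 new (b, w, t, p, b, w, w)
  "btwtttpbwb" → prefix "btwtttpb" already present; 2 new (w, b)
  "btwttttbpb" → prefix "btwttt" already present; 4 new (t, b, p, b)
  "btwtttbtbb" → prefix "btwttt" already present; 4 new (b, t, b, b)
  "bwtpwttp" → prefix "bwtpw" already present; 3 new (t, t, p)
  "bwbwtp" → prefix "bwbwtp" already present; 0 new (none)
  "btwtttbwp" → prefix "btwtttb" already present; 2 new (w, p)
Total nodes = 8 + 5 + 4 + 7 + 3 + 1 + 7 + 2 + 4 + 4 + 3 + 0 + 2 = 50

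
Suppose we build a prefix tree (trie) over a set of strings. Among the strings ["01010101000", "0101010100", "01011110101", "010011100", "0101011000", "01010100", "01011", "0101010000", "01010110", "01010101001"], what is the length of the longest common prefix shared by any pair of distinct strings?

10

The deepest shared node is where two words last agree before diverging.
"0101010100" and "01010101000" agree on "0101010100" (10 characters) before diverging; nothing deeper is shared.
Longest shared-prefix length: 10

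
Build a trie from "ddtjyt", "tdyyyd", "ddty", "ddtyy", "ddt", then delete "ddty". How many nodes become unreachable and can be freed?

0

After clearing the end-marker at "ddty", prune upward until reaching a node still needed by another word.
Every node on "ddty" is still needed (e.g. by "ddtyy"), so nothing is freed.
Nodes removed: 0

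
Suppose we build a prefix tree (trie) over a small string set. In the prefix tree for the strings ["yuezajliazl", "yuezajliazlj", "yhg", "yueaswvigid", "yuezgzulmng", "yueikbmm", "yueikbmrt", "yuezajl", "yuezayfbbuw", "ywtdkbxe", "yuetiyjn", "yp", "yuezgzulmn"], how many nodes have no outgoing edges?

A leaf is a node with no children — equivalently, the end of a word that is not a proper prefix of any other stored word.
Those words: "yhg", "yp", "yueaswvigid", "yueikbmm", "yueikbmrt", "yuetiyjn", "yuezajliazlj", "yuezayfbbuw", "yuezgzulmng", "ywtdkbxe"
Leaf count: 10

10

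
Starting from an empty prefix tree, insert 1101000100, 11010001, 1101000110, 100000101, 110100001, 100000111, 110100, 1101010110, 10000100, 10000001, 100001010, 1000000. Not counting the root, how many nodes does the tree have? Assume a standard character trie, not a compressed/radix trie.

36

Trace insertions, counting only characters that open a new branch:
  "1101000100" → 10 new (1, 1, 0, 1, 0, 0, 0, 1, 0, 0)
  "11010001" → prefix "11010001" already present; 0 new (none)
  "1101000110" → prefix "11010001" already present; 2 new (1, 0)
  "100000101" → prefix "1" already present; 8 new (0, 0, 0, 0, 0, 1, 0, 1)
  "110100001" → prefix "1101000" already present; 2 new (0, 1)
  "100000111" → prefix "1000001" already present; 2 new (1, 1)
  "110100" → prefix "110100" already present; 0 new (none)
  "1101010110" → prefix "11010" already present; 5 new (1, 0, 1, 1, 0)
  "10000100" → prefix "10000" already present; 3 new (1, 0, 0)
  "10000001" → prefix "100000" already present; 2 new (0, 1)
  "100001010" → prefix "1000010" already present; 2 new (1, 0)
  "1000000" → prefix "1000000" already present; 0 new (none)
Total nodes = 10 + 0 + 2 + 8 + 2 + 2 + 0 + 5 + 3 + 2 + 2 + 0 = 36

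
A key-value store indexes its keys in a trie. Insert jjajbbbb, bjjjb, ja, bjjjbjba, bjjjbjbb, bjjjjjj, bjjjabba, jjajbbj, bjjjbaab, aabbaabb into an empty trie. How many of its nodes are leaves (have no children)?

9

Leaves are exactly the stored words that no other stored word extends.
Those words: "aabbaabb", "bjjjabba", "bjjjbaab", "bjjjbjba", "bjjjbjbb", "bjjjjjj", "ja", "jjajbbbb", "jjajbbj"
Leaf count: 9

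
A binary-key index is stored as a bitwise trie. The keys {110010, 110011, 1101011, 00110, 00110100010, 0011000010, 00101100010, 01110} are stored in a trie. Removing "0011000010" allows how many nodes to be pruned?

5

After clearing the end-marker at "0011000010", prune upward until reaching a node still needed by another word.
The suffix "00010" (5 nodes) is used only by "0011000010"; the node for "00110" still has the child "1", so pruning stops there.
Nodes removed: 5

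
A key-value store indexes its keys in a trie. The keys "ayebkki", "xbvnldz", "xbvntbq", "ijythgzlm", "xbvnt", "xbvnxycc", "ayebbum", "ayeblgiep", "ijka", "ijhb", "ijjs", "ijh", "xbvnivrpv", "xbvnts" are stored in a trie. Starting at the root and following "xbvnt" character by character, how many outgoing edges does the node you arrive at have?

Walk "xbvnt" from the root, arriving at one node.
Distinct next characters after "xbvnt": b, s.
That node has 2 child edges.

2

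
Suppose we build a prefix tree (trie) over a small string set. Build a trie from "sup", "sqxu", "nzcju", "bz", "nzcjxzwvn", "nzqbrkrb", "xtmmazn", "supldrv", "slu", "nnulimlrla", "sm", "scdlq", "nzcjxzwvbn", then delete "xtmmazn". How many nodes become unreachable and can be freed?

Walk "xtmmazn" from the leaf back toward the root, removing each node that no remaining word uses.
No other word shares any prefix with "xtmmazn", so all 7 of its nodes go.
Nodes removed: 7

7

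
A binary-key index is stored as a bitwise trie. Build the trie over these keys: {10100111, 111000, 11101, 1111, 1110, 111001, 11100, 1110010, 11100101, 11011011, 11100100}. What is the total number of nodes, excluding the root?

25

Insert word by word; a character creates a node only if that edge doesn't already exist:
  "10100111" → 8 new (1, 0, 1, 0, 0, 1, 1, 1)
  "111000" → prefix "1" already present; 5 new (1, 1, 0, 0, 0)
  "11101" → prefix "1110" already present; 1 new (1)
  "1111" → prefix "111" already present; 1 new (1)
  "1110" → prefix "1110" already present; 0 new (none)
  "111001" → prefix "11100" already present; 1 new (1)
  "11100" → prefix "11100" already present; 0 new (none)
  "1110010" → prefix "111001" already present; 1 new (0)
  "11100101" → prefix "1110010" already present; 1 new (1)
  "11011011" → prefix "11" already present; 6 new (0, 1, 1, 0, 1, 1)
  "11100100" → prefix "1110010" already present; 1 new (0)
Total nodes = 8 + 5 + 1 + 1 + 0 + 1 + 0 + 1 + 1 + 6 + 1 = 25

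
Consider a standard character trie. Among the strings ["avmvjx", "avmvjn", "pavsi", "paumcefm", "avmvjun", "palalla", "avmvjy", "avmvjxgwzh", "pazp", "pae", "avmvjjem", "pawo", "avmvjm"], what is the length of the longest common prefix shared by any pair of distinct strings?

6

Look for the deepest trie node that still has at least two words in its subtree.
e.g. "avmvjx" and "avmvjxgwzh" share the prefix "avmvjx" of length 6; no pair shares a longer one.
Longest shared-prefix length: 6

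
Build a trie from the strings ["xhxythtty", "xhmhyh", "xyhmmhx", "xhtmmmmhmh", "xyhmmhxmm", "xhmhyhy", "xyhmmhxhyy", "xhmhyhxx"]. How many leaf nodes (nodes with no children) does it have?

Leaves are exactly the stored words that no other stored word extends.
Those words: "xhmhyhxx", "xhmhyhy", "xhtmmmmhmh", "xhxythtty", "xyhmmhxhyy", "xyhmmhxmm"
Leaf count: 6

6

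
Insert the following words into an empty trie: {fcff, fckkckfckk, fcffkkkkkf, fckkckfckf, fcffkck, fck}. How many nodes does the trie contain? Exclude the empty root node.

Insert word by word; a character creates a node only if that edge doesn't already exist:
  "fcff" → 4 new (f, c, f, f)
  "fckkckfckk" → prefix "fc" already present; 8 new (k, k, c, k, f, c, k, k)
  "fcffkkkkkf" → prefix "fcff" already present; 6 new (k, k, k, k, k, f)
  "fckkckfckf" → prefix "fckkckfck" already present; 1 new (f)
  "fcffkck" → prefix "fcffk" already present; 2 new (c, k)
  "fck" → prefix "fck" already present; 0 new (none)
Total nodes = 4 + 8 + 6 + 1 + 2 + 0 = 21

21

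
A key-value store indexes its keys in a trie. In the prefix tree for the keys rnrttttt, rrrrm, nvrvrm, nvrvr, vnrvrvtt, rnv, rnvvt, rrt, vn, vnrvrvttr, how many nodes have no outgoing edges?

6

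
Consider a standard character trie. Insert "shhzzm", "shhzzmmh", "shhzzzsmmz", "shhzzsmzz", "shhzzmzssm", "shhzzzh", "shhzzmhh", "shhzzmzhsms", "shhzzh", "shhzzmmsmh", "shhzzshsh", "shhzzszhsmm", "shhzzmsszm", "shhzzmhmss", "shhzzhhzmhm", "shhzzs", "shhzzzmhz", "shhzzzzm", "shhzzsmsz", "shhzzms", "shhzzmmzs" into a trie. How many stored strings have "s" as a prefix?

21

Traverse to the node for "s", then collect every word in that subtree.
Matches: "shhzzh", "shhzzhhzmhm", "shhzzm", "shhzzmhh", "shhzzmhmss", "shhzzmmh", "shhzzmmsmh", "shhzzmmzs", "shhzzms", "shhzzmsszm", "shhzzmzhsms", "shhzzmzssm", "shhzzs", "shhzzshsh", "shhzzsmsz", "shhzzsmzz", "shhzzszhsmm", "shhzzzh", "shhzzzmhz", "shhzzzsmmz", "shhzzzzm"
Count: 21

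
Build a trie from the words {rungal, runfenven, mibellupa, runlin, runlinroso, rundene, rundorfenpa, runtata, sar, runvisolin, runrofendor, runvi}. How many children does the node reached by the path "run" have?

7

Walk "run" from the root, arriving at one node.
Characters that immediately follow "run" among the stored strings: {d, f, g, l, r, t, v}.
That node has 7 child edges.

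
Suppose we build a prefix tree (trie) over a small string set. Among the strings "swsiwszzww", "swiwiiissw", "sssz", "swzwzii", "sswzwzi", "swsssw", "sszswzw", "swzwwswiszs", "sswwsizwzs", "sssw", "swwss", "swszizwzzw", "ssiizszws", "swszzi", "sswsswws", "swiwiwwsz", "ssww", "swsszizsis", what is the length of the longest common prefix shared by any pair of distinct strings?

5

The deepest shared node is where two words last agree before diverging.
e.g. "swiwiiissw" and "swiwiwwsz" share the prefix "swiwi" of length 5; no pair shares a longer one.
Longest shared-prefix length: 5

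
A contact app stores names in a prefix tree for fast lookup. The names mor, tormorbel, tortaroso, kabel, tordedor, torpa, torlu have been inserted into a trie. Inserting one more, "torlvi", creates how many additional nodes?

"torl" is already a path in the trie; the remaining "vi" must be added.
Each of the 2 remaining characters creates one node.

2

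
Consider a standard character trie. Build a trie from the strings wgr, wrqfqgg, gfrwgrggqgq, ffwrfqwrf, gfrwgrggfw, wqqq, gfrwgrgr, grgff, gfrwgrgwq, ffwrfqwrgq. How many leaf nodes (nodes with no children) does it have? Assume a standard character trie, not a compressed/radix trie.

10

A leaf is a node with no children — equivalently, the end of a word that is not a proper prefix of any other stored word.
Those words: "ffwrfqwrf", "ffwrfqwrgq", "gfrwgrggfw", "gfrwgrggqgq", "gfrwgrgr", "gfrwgrgwq", "grgff", "wgr", "wqqq", "wrqfqgg"
Leaf count: 10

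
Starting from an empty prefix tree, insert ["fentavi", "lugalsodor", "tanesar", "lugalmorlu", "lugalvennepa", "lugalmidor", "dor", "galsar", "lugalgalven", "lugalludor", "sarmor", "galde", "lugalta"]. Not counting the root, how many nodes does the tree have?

70

For each word, the new-node count is its length minus the longest prefix already in the trie:
  "fentavi" → 7 new (f, e, n, t, a, v, i)
  "lugalsodor" → 10 new (l, u, g, a, l, s, o, d, o, r)
  "tanesar" → 7 new (t, a, n, e, s, a, r)
  "lugalmorlu" → prefix "lugal" already present; 5 new (m, o, r, l, u)
  "lugalvennepa" → prefix "lugal" already present; 7 new (v, e, n, n, e, p, a)
  "lugalmidor" → prefix "lugalm" already present; 4 new (i, d, o, r)
  "dor" → 3 new (d, o, r)
  "galsar" → 6 new (g, a, l, s, a, r)
  "lugalgalven" → prefix "lugal" already present; 6 new (g, a, l, v, e, n)
  "lugalludor" → prefix "lugal" already present; 5 new (l, u, d, o, r)
  "sarmor" → 6 new (s, a, r, m, o, r)
  "galde" → prefix "gal" already present; 2 new (d, e)
  "lugalta" → prefix "lugal" already present; 2 new (t, a)
Total nodes = 7 + 10 + 7 + 5 + 7 + 4 + 3 + 6 + 6 + 5 + 6 + 2 + 2 = 70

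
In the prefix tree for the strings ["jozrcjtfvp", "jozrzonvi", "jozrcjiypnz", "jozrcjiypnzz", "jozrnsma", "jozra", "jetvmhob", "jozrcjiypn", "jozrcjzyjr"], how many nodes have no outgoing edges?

7

A leaf is a node with no children — equivalently, the end of a word that is not a proper prefix of any other stored word.
Those words: "jetvmhob", "jozra", "jozrcjiypnzz", "jozrcjtfvp", "jozrcjzyjr", "jozrnsma", "jozrzonvi"
Leaf count: 7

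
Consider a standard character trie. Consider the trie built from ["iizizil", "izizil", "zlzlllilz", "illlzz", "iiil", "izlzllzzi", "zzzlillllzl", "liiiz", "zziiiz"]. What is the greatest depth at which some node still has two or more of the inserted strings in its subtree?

The deepest shared node is where two words last agree before diverging.
"iiil" and "iizizil" agree on "ii" (2 characters) before diverging; nothing deeper is shared.
Longest shared-prefix length: 2

2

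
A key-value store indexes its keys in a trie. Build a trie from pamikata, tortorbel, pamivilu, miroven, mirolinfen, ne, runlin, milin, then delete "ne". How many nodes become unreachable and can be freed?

2

A node on "ne"'s path can go only if nothing else ends at it or branches off below it.
No other word shares any prefix with "ne", so all 2 of its nodes go.
Nodes removed: 2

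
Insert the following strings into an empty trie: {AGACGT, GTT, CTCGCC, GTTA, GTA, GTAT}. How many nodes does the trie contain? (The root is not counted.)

For each word, the new-node count is its length minus the longest prefix already in the trie:
  "AGACGT" → 6 new (A, G, A, C, G, T)
  "GTT" → 3 new (G, T, T)
  "CTCGCC" → 6 new (C, T, C, G, C, C)
  "GTTA" → prefix "GTT" already present; 1 new (A)
  "GTA" → prefix "GT" already present; 1 new (A)
  "GTAT" → prefix "GTA" already present; 1 new (T)
Total nodes = 6 + 3 + 6 + 1 + 1 + 1 = 18

18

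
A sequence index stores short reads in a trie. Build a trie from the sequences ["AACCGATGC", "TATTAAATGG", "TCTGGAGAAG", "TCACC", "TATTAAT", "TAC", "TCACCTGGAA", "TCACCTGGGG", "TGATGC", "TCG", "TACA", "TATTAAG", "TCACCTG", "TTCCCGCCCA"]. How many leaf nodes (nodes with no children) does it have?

11

A leaf is a node with no children — equivalently, the end of a word that is not a proper prefix of any other stored word.
Those words: "AACCGATGC", "TACA", "TATTAAATGG", "TATTAAG", "TATTAAT", "TCACCTGGAA", "TCACCTGGGG", "TCG", "TCTGGAGAAG", "TGATGC", "TTCCCGCCCA"
Leaf count: 11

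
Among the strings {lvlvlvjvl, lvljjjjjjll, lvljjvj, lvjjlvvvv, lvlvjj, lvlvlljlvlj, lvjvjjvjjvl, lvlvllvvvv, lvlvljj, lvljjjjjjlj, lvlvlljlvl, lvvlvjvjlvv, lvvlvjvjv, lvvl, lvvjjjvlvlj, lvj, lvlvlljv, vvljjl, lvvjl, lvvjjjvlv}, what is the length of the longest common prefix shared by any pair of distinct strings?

10

Equivalently: take the maximum, over all pairs, of their longest common prefix length.
"lvljjjjjjlj" and "lvljjjjjjll" agree on "lvljjjjjjl" (10 characters) before diverging; nothing deeper is shared.
Longest shared-prefix length: 10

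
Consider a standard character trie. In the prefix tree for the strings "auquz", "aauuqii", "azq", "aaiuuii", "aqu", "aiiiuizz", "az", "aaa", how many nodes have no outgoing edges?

7

Leaves are exactly the stored words that no other stored word extends.
Those words: "aaa", "aaiuuii", "aauuqii", "aiiiuizz", "aqu", "auquz", "azq"
Leaf count: 7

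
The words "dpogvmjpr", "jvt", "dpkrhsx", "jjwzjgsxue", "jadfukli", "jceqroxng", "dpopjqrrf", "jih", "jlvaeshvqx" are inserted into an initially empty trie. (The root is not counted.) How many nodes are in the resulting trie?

58

Count nodes per top-level branch (shared prefixes stored once):
  'd'-branch (dpkrhsx, dpogvmjpr, dpopjqrrf): 20 nodes
  'j'-branch (jadfukli, jceqroxng, jih, jjwzjgsxue, jlvaeshvqx, jvt): 38 nodes
Sum: 58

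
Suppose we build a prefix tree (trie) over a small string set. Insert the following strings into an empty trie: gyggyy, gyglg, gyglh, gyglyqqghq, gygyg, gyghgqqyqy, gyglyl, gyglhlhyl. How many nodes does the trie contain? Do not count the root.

29

Count nodes per top-level branch (shared prefixes stored once):
  'g'-branch (gyggyy, gyghgqqyqy, gyglg, gyglh, gyglhlhyl, gyglyl, gyglyqqghq, gygyg): 29 nodes
Sum: 29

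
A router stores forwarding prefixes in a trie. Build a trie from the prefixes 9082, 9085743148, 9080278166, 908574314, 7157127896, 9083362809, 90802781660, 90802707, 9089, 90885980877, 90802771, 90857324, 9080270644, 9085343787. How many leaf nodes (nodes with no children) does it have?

Leaves are exactly the stored words that no other stored word extends.
Those words: "7157127896", "9080270644", "90802707", "90802771", "90802781660", "9082", "9083362809", "9085343787", "90857324", "9085743148", "90885980877", "9089"
Leaf count: 12

12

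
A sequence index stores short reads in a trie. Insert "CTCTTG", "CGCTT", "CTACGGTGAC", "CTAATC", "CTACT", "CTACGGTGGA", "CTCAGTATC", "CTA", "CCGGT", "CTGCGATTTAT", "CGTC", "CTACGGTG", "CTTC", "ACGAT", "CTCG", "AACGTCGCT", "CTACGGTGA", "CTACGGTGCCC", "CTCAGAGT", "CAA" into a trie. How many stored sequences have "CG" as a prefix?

Filter for entries beginning with "CG":
Matches: "CGCTT", "CGTC"
Count: 2

2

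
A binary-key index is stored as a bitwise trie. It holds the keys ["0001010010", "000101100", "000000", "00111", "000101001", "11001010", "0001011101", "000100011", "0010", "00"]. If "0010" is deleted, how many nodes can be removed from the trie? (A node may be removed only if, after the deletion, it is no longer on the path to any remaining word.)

1

Walk "0010" from the leaf back toward the root, removing each node that no remaining word uses.
The suffix "0" (1 node) is used only by "0010"; the node for "001" still has the child "1", so pruning stops there.
Nodes removed: 1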